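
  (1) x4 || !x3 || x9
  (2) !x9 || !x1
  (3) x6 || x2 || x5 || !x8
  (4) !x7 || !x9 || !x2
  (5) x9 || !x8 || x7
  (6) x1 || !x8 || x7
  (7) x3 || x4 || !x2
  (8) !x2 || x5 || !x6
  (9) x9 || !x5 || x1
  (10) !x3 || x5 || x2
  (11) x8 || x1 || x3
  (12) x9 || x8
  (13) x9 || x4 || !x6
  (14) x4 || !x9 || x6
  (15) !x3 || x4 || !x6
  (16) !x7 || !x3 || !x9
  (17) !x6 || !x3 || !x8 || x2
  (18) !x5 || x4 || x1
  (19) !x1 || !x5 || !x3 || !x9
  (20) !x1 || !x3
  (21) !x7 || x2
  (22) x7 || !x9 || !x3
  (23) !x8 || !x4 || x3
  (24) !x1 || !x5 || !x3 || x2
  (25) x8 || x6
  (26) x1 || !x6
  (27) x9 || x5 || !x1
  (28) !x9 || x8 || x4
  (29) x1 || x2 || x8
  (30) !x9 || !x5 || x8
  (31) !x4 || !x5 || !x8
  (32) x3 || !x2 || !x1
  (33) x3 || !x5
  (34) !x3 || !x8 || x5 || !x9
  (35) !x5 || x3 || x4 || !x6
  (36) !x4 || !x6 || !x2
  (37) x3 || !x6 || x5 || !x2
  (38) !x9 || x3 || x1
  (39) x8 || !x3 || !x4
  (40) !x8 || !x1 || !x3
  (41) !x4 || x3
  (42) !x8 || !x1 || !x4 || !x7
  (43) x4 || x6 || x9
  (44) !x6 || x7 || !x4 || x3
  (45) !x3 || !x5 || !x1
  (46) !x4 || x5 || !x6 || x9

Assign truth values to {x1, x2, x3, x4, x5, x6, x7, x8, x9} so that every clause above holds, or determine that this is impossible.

x1=false,  x2=true,  x3=true,  x4=true,  x5=false,  x6=false,  x7=true,  x8=true,  x9=false

Try x9 = false.
Unit clause (x8) forces x8 = true.
Unit clause (x7) forces x7 = true.
Unit clause (x2) forces x2 = true.
Try x4 = true.
Unit clause (x3) forces x3 = true.
Unit clause (!x1) forces x1 = false.
Unit clause (!x5) forces x5 = false.
Unit clause (!x6) forces x6 = false.
This assignment satisfies each clause.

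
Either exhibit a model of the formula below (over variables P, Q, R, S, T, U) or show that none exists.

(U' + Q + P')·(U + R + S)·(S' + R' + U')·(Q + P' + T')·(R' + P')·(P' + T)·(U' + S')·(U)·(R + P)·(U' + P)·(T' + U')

Unit clause (U) forces U = 1.
Unit clause (S') forces S = 0.
Unit clause (P) forces P = 1.
Unit clause (Q) forces Q = 1.
Unit clause (R') forces R = 0.
Unit clause (T) forces T = 1.
But (T') is also a unit clause — contradiction.

UNSATISFIABLE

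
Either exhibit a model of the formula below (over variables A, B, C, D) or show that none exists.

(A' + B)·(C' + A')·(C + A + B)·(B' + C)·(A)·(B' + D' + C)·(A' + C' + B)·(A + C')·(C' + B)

UNSATISFIABLE

Unit clause (A) forces A = 1.
Unit clause (B) forces B = 1.
Unit clause (C') forces C = 0.
Now (C) is unsatisfied and unit — conflict.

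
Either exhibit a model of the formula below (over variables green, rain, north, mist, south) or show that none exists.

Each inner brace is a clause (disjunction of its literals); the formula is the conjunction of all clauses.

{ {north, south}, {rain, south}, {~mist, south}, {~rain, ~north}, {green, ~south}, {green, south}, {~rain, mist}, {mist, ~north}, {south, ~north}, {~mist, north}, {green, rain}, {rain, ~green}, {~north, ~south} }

UNSATISFIABLE

Try north = 1.
Unit clause (~rain) forces rain = 0.
Unit clause (south) forces south = 1.
Now (~south) is unsatisfied and unit — conflict.
So north must be the other value — set north = 0.
Unit clause (south) forces south = 1.
Unit clause (green) forces green = 1.
Unit clause (~mist) forces mist = 0.
Unit clause (~rain) forces rain = 0.
Now (rain) is unsatisfied and unit — conflict.
Either choice for north ends in contradiction.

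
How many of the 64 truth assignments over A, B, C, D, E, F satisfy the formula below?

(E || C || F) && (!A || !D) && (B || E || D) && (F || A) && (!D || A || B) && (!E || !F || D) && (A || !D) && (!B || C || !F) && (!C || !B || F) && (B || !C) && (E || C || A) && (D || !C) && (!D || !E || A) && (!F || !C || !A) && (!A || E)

2

There are 2^6 = 64 truth assignments over (A, B, C, D, E, F).
Split on A. With A = true, the clauses containing A are satisfied and !A drops from the rest; 2 of the 2^5 = 32 assignments to the other variables satisfy what remains.
With A = false, by the same count on the reduced clause set, 0 assignments work.
(One model: A=T, B=F, C=F, D=F, E=T, F=F.)
Total: 2 + 0 = 2.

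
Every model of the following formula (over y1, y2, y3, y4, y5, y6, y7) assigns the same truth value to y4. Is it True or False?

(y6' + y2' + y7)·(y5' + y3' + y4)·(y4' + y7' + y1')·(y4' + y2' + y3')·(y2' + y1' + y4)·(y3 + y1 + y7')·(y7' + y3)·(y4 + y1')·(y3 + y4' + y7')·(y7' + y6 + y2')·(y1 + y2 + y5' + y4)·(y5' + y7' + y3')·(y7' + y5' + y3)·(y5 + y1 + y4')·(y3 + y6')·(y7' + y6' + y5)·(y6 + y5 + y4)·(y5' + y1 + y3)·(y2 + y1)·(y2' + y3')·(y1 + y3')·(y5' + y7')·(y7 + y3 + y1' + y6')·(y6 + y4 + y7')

True

Suppose y4 = 0.
From the singleton clause (y1'), y1 = 0.
From the singleton clause (y2), y2 = 1.
From the singleton clause (y3'), y3 = 0.
From the singleton clause (y7'), y7 = 0.
From the singleton clause (y6'), y6 = 0.
From the singleton clause (y5), y5 = 1.
That conflicts with the unit clause (y5').
So every satisfying assignment has y4 = True.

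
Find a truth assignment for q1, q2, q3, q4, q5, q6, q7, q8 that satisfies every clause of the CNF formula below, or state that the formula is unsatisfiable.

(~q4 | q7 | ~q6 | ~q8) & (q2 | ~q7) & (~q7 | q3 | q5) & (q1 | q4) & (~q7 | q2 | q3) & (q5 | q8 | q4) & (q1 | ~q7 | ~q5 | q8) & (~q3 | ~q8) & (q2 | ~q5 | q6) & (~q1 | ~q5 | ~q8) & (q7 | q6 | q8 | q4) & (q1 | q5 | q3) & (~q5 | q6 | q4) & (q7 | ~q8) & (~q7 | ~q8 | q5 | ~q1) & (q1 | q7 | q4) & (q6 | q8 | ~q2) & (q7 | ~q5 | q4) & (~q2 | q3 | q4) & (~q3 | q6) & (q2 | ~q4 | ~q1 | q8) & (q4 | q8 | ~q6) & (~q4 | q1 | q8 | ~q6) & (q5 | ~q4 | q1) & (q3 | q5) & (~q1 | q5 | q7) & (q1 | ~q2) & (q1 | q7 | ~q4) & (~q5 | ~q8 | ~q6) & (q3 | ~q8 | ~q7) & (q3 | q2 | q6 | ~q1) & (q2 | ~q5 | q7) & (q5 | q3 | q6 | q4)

Suppose q2 = 1.
From the singleton clause (q1), q1 = 1.
Suppose q3 = 1.
From the singleton clause (~q8), q8 = 0.
From the singleton clause (q6), q6 = 1.
From the singleton clause (q4), q4 = 1.
Suppose q5 = 0.
From the singleton clause (q7), q7 = 1.
This assignment satisfies each clause.

q1=1, q2=1, q3=1, q4=1, q5=0, q6=1, q7=1, q8=0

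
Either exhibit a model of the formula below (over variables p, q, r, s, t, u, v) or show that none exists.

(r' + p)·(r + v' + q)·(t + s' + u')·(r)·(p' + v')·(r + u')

p=1,  q=0,  r=1,  s=1,  t=1,  u=1,  v=0

From the singleton clause (r), r = 1.
From the singleton clause (p), p = 1.
From the singleton clause (v'), v = 0.
Case t = 1:
No clause remains; q, s, u are free.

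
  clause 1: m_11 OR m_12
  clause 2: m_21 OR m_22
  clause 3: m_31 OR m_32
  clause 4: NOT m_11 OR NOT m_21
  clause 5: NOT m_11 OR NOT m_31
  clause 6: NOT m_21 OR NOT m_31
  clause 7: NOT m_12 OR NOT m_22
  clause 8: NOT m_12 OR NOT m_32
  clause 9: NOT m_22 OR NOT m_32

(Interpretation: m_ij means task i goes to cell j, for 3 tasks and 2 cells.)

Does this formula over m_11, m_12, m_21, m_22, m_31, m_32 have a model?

No, unsatisfiable

Case m_11 = true:
Unit clause (NOT m_21) forces m_21 = false.
Unit clause (m_22) forces m_22 = true.
Unit clause (NOT m_31) forces m_31 = false.
Unit clause (m_32) forces m_32 = true.
Now (NOT m_32) is unsatisfied and unit — conflict.
Backtrack on m_11: now try m_11 = false.
Unit clause (m_12) forces m_12 = true.
Unit clause (NOT m_22) forces m_22 = false.
Unit clause (m_21) forces m_21 = true.
Unit clause (NOT m_31) forces m_31 = false.
Unit clause (m_32) forces m_32 = true.
Now (NOT m_32) is unsatisfied and unit — conflict.
Both values of m_11 lead to a conflict.
No assignment satisfies every clause.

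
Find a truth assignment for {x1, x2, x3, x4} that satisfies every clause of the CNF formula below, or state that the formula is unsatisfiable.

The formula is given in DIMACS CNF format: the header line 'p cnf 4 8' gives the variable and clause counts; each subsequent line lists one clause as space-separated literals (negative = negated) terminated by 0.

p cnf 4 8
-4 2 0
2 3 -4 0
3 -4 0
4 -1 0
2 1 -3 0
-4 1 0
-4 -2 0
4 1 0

Branch on x4: set x4 = False.
The clause (¬x1) is unit, so x1 = False.
But (x1) is also a unit clause — contradiction.
So x4 must be the other value — set x4 = True.
The clause (x2) is unit, so x2 = True.
But (¬x2) is also a unit clause — contradiction.
Either choice for x4 ends in contradiction.

UNSATISFIABLE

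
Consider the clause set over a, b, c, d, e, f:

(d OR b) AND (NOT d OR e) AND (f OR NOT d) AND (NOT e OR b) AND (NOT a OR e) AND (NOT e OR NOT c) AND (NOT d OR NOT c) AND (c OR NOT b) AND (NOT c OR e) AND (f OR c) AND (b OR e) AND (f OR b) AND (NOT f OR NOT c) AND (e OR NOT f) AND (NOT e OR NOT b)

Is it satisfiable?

Branch on d: set d = true.
From the singleton clause (e), e = true.
From the singleton clause (f), f = true.
From the singleton clause (b), b = true.
Now (NOT b) is unsatisfied and unit — conflict.
Undo d and try d = false.
From the singleton clause (b), b = true.
From the singleton clause (c), c = true.
From the singleton clause (NOT e), e = false.
Now (e) is unsatisfied and unit — conflict.
Neither d = true nor d = false works.
No assignment satisfies every clause.

Unsatisfiable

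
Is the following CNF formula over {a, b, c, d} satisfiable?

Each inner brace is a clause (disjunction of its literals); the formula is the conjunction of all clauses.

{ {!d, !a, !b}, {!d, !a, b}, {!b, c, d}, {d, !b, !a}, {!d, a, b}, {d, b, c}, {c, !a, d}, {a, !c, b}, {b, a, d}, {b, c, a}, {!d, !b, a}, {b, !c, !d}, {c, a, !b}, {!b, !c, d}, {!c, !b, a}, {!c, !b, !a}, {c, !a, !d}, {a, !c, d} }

Yes

Case d = false:
Case b = false:
(c) alone gives c = true.
(a) alone gives a = true.
All clauses are satisfied.
A satisfying assignment: a: true; b: false; c: true; d: false.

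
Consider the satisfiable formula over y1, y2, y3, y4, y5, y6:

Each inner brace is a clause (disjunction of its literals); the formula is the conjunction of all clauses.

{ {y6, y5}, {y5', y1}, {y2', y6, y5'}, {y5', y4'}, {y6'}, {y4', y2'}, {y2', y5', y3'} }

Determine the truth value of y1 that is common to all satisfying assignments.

Suppose y1 = 0.
From the singleton clause (y5'), y5 = 0.
From the singleton clause (y6), y6 = 1.
Now (y6') is unsatisfied and unit — conflict.
So every satisfying assignment has y1 = True.

True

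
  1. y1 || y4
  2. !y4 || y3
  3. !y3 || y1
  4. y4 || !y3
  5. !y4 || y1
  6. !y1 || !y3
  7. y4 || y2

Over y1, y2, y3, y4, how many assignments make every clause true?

1

There are 2^4 = 16 truth assignments over (y1, y2, y3, y4).
Check each against the 7 clauses (columns in the order y1, y2, y3, y4):
  F F F F  ✗ fails (y1 || y4)
  F F F T  ✗ fails (!y4 || y3)
  F F T F  ✗ fails (y1 || y4)
  F F T T  ✗ fails (!y3 || y1)
  F T F F  ✗ fails (y1 || y4)
  F T F T  ✗ fails (!y4 || y3)
  F T T F  ✗ fails (y1 || y4)
  F T T T  ✗ fails (!y3 || y1)
  T F F F  ✗ fails (y4 || y2)
  T F F T  ✗ fails (!y4 || y3)
  T F T F  ✗ fails (y4 || !y3)
  T F T T  ✗ fails (!y1 || !y3)
  T T F F  ✓ satisfies all
  T T F T  ✗ fails (!y4 || y3)
  T T T F  ✗ fails (y4 || !y3)
  T T T T  ✗ fails (!y1 || !y3)
1 of the 16 rows is a model.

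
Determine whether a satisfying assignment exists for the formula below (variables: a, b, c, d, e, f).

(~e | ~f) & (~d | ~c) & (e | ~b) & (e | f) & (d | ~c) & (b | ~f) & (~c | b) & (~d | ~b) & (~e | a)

Yes, satisfiable

Suppose e = 1.
The clause (~f) is unit, so f = 0.
The clause (a) is unit, so a = 1.
Suppose d = 1.
The clause (~c) is unit, so c = 0.
The clause (~b) is unit, so b = 0.
This assignment satisfies each clause.
A satisfying assignment: a ↦ 1,  b ↦ 0,  c ↦ 0,  d ↦ 1,  e ↦ 1,  f ↦ 0.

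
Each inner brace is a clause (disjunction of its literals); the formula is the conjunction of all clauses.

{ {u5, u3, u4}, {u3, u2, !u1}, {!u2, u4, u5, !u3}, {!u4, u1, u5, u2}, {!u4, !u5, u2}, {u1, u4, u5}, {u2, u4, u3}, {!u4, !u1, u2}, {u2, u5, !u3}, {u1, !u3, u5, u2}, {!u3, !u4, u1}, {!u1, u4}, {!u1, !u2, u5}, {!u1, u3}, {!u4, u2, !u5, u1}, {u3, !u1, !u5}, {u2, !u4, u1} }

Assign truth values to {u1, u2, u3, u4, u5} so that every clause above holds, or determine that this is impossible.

u1 ↦ false; u2 ↦ true; u3 ↦ false; u4 ↦ false; u5 ↦ true

Suppose u1 = false.
Suppose u4 = false.
(u5) alone gives u5 = true.
Suppose u2 = true.
Every clause is now satisfied; u3 is unconstrained.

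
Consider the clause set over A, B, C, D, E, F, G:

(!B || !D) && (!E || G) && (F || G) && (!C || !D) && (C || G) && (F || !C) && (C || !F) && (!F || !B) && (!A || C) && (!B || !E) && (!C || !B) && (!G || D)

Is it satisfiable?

Branch on B: set B = false.
Branch on E: set E = false.
Branch on F: set F = true.
The clause (C) is unit, so C = true.
The clause (!D) is unit, so D = false.
The clause (!G) is unit, so G = false.
Every clause is now satisfied; A is unconstrained.
A satisfying assignment: A: false, B: false, C: true, D: false, E: false, F: true, G: false.

Yes, satisfiable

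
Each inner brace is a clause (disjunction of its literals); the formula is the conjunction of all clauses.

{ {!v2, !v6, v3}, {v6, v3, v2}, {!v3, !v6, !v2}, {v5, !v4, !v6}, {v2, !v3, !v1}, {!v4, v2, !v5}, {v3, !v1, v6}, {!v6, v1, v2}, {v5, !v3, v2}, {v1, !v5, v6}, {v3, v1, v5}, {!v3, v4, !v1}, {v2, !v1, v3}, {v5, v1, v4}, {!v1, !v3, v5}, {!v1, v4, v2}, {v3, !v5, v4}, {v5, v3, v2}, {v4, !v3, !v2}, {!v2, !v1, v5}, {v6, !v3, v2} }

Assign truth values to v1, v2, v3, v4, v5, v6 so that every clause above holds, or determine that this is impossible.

v1 ↦ true, v2 ↦ true, v3 ↦ true, v4 ↦ true, v5 ↦ true, v6 ↦ false

Suppose v2 = true.
Suppose v6 = false.
Suppose v3 = true.
Unit clause (v4) forces v4 = true.
Suppose v1 = true.
Unit clause (v5) forces v5 = true.
Every clause now holds.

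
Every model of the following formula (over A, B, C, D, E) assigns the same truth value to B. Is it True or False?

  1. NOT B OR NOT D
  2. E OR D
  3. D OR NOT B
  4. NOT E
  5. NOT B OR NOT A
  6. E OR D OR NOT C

False

Suppose B = true.
Unit clause (NOT D) forces D = false.
Now (D) is unsatisfied and unit — conflict.
So every satisfying assignment has B = False.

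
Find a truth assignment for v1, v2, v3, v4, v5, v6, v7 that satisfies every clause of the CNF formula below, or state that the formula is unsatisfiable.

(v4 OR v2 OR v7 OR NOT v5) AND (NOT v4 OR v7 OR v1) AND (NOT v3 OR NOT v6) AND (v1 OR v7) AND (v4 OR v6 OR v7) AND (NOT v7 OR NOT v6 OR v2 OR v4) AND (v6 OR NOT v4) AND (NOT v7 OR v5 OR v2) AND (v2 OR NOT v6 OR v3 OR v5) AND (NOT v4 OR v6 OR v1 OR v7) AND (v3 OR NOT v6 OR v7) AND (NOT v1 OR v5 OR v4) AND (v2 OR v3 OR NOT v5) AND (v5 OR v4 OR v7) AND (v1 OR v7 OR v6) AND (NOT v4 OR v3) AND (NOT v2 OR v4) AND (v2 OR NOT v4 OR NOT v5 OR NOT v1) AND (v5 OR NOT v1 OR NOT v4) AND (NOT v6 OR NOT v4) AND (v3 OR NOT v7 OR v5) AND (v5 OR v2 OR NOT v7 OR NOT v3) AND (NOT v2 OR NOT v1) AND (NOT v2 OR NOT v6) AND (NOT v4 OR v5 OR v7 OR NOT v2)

Suppose v3 = true.
Unit clause (NOT v6) forces v6 = false.
Unit clause (NOT v4) forces v4 = false.
Unit clause (v7) forces v7 = true.
Unit clause (NOT v2) forces v2 = false.
Unit clause (v5) forces v5 = true.
Every clause is now satisfied; v1 is unconstrained.

v1: false, v2: false, v3: true, v4: false, v5: true, v6: false, v7: true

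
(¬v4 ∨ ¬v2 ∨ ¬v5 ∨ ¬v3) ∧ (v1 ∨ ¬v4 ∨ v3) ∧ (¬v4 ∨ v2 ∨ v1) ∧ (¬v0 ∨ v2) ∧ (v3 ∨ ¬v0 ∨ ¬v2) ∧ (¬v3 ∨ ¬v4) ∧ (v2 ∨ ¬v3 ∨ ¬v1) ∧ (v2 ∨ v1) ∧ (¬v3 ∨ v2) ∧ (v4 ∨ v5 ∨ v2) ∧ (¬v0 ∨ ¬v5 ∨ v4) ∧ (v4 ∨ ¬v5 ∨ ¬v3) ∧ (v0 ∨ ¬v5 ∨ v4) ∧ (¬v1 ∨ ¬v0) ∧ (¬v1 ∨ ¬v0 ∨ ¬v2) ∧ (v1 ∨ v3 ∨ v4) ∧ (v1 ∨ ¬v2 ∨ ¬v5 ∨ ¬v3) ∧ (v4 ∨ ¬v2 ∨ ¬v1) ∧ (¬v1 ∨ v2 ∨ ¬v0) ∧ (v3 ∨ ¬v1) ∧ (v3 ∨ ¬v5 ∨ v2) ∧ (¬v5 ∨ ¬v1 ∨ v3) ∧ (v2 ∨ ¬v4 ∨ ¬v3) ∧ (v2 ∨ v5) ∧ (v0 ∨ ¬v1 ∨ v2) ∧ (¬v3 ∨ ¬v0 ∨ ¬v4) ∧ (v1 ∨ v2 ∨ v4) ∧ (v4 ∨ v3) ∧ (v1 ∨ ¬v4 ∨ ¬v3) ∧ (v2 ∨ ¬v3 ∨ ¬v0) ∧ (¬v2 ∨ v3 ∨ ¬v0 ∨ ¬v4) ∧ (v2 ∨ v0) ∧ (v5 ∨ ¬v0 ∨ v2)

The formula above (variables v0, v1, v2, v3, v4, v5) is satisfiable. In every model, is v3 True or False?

True

Suppose v3 = False.
(¬v1) alone gives v1 = False.
(¬v4) alone gives v4 = False.
That conflicts with the unit clause (v4).
So every satisfying assignment has v3 = True.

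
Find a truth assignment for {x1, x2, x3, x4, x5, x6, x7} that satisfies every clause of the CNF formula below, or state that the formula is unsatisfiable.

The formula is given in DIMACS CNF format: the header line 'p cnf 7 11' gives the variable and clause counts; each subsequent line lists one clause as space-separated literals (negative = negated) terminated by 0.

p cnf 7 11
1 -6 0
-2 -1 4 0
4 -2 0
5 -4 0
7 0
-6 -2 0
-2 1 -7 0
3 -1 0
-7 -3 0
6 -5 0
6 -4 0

(x7) alone gives x7 = True.
(¬x3) alone gives x3 = False.
(¬x1) alone gives x1 = False.
(¬x6) alone gives x6 = False.
(¬x2) alone gives x2 = False.
(¬x5) alone gives x5 = False.
(¬x4) alone gives x4 = False.
This assignment satisfies each clause.

x1: False; x2: False; x3: False; x4: False; x5: False; x6: False; x7: True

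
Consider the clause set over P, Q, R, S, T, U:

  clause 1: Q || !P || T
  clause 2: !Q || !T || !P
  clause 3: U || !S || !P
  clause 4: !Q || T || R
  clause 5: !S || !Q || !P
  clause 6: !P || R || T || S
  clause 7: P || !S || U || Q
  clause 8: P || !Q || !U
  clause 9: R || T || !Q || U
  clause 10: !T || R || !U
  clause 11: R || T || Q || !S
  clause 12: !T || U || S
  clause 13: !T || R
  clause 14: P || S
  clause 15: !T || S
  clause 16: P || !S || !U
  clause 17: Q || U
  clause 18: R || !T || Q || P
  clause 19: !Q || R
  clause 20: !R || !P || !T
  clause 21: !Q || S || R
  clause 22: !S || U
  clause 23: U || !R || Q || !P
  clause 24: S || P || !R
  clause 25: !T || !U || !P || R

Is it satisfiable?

Branch on T: set T = false.
Branch on Q: set Q = true.
From the singleton clause (R), R = true.
Branch on S: set S = false.
From the singleton clause (P), P = true.
Every clause is now satisfied; U is unconstrained.
A satisfying assignment: P: true, Q: true, R: true, S: false, T: false, U: false.

Yes, satisfiable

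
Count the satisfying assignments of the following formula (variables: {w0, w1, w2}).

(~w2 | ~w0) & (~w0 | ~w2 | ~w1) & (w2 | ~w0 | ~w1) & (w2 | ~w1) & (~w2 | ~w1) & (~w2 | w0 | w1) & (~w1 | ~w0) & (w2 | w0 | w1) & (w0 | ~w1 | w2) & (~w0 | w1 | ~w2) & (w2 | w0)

1

There are 2^3 = 8 truth assignments over (w0, w1, w2).
Check each against the 11 clauses (columns in the order w0, w1, w2):
  F F F  ✗ fails (w2 | w0 | w1)
  F F T  ✗ fails (~w2 | w0 | w1)
  F T F  ✗ fails (w2 | ~w1)
  F T T  ✗ fails (~w2 | ~w1)
  T F F  ✓ satisfies all
  T F T  ✗ fails (~w2 | ~w0)
  T T F  ✗ fails (w2 | ~w0 | ~w1)
  T T T  ✗ fails (~w2 | ~w0)
1 of the 8 rows is a model.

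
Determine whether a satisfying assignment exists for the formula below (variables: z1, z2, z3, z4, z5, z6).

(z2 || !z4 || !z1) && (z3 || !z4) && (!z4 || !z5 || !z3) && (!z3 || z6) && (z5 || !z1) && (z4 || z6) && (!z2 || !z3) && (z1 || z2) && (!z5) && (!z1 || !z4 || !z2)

Yes

Unit clause (!z5) forces z5 = false.
Unit clause (!z1) forces z1 = false.
Unit clause (z2) forces z2 = true.
Unit clause (!z3) forces z3 = false.
Unit clause (!z4) forces z4 = false.
Unit clause (z6) forces z6 = true.
All clauses are satisfied.
A satisfying assignment: z1: false,  z2: true,  z3: false,  z4: false,  z5: false,  z6: true.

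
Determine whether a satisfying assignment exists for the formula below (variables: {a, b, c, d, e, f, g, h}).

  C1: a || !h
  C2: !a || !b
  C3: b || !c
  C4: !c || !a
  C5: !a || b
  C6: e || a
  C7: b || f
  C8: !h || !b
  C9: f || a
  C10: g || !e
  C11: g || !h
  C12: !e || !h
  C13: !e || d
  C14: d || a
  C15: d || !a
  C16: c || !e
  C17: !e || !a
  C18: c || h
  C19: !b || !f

Try a = true.
Unit clause (!b) forces b = false.
That conflicts with the unit clause (b).
Backtrack on a: now try a = false.
Unit clause (!h) forces h = false.
Unit clause (e) forces e = true.
Unit clause (f) forces f = true.
Unit clause (g) forces g = true.
Unit clause (d) forces d = true.
Unit clause (c) forces c = true.
Unit clause (b) forces b = true.
That conflicts with the unit clause (!b).
Neither a = true nor a = false works.
No assignment satisfies every clause.

Unsatisfiable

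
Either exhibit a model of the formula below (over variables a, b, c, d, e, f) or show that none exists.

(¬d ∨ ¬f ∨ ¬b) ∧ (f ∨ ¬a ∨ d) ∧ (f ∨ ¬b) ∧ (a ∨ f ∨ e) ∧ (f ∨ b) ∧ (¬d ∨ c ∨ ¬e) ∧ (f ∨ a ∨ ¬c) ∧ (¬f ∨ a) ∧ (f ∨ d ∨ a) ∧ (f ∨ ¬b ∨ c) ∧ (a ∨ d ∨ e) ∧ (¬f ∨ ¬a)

Case f = True:
From the singleton clause (a), a = True.
That conflicts with the unit clause (¬a).
Backtrack on f: now try f = False.
From the singleton clause (¬b), b = False.
That conflicts with the unit clause (b).
Neither f = True nor f = False works.

UNSATISFIABLE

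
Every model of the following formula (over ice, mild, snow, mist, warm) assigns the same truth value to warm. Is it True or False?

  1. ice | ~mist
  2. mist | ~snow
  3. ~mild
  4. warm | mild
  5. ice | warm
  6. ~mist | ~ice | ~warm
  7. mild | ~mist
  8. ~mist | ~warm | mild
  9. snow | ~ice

True

Suppose warm = 0.
The clause (~mild) is unit, so mild = 0.
That conflicts with the unit clause (mild).
So every satisfying assignment has warm = True.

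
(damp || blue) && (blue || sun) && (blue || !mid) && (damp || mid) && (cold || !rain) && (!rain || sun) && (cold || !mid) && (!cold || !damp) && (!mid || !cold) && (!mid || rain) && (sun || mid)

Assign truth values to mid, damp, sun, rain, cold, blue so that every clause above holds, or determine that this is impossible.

mid=false,  damp=true,  sun=true,  rain=false,  cold=false,  blue=false

Suppose damp = true.
The clause (!cold) is unit, so cold = false.
The clause (!rain) is unit, so rain = false.
The clause (!mid) is unit, so mid = false.
The clause (sun) is unit, so sun = true.
Every clause is now satisfied; blue is unconstrained.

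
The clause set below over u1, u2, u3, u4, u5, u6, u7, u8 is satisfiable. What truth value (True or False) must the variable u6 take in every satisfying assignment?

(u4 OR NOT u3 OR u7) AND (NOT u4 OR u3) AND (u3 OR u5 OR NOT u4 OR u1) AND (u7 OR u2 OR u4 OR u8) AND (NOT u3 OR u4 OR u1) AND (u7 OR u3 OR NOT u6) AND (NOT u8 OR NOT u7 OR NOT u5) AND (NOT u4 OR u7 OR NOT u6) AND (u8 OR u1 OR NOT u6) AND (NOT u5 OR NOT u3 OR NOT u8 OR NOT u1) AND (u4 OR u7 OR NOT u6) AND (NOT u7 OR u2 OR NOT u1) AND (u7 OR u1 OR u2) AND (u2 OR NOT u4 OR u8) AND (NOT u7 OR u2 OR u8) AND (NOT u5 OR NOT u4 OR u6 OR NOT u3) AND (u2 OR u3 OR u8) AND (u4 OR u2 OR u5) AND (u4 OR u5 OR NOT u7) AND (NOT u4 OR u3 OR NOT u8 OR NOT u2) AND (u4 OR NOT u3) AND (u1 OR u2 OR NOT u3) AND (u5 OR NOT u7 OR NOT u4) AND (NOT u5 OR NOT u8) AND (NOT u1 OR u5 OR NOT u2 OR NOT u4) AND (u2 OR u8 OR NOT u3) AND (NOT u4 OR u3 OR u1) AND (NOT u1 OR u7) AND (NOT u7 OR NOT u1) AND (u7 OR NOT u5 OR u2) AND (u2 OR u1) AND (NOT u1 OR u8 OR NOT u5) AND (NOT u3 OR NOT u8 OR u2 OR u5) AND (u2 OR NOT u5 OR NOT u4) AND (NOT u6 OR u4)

False

Suppose u6 = true.
Unit clause (u4) forces u4 = true.
Unit clause (u3) forces u3 = true.
Unit clause (u7) forces u7 = true.
Unit clause (u5) forces u5 = true.
Unit clause (NOT u8) forces u8 = false.
Unit clause (u1) forces u1 = true.
That conflicts with the unit clause (NOT u1).
So every satisfying assignment has u6 = False.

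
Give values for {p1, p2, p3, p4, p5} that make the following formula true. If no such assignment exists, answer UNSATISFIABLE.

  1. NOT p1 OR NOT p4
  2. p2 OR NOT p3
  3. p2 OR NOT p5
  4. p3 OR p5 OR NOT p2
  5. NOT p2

The clause (NOT p2) is unit, so p2 = false.
The clause (NOT p3) is unit, so p3 = false.
The clause (NOT p5) is unit, so p5 = false.
Case p1 = false:
All clauses hold; p4 can take either value.

p1=false,  p2=false,  p3=false,  p4=false,  p5=false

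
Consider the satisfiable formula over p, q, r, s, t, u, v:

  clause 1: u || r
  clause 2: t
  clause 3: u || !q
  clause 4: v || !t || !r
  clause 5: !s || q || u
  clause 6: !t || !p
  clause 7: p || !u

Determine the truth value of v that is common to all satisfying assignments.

Suppose v = false.
The clause (t) is unit, so t = true.
The clause (!r) is unit, so r = false.
The clause (u) is unit, so u = true.
The clause (!p) is unit, so p = false.
But (p) is also a unit clause — contradiction.
So every satisfying assignment has v = True.

True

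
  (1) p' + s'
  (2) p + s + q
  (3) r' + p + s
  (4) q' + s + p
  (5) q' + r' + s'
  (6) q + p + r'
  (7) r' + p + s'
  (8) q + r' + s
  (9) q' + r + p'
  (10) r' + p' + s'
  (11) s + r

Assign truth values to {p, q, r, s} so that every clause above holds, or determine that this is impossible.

Try p = 0.
Try s = 1.
Unit clause (r') forces r = 0.
Every clause is now satisfied; q is unconstrained.

p=0,  q=1,  r=0,  s=1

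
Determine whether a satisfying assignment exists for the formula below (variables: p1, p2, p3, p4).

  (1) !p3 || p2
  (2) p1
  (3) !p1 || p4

From the singleton clause (p1), p1 = true.
From the singleton clause (p4), p4 = true.
Branch on p3: set p3 = true.
From the singleton clause (p2), p2 = true.
This assignment satisfies each clause.
A satisfying assignment: p1=true,  p2=true,  p3=true,  p4=true.

Yes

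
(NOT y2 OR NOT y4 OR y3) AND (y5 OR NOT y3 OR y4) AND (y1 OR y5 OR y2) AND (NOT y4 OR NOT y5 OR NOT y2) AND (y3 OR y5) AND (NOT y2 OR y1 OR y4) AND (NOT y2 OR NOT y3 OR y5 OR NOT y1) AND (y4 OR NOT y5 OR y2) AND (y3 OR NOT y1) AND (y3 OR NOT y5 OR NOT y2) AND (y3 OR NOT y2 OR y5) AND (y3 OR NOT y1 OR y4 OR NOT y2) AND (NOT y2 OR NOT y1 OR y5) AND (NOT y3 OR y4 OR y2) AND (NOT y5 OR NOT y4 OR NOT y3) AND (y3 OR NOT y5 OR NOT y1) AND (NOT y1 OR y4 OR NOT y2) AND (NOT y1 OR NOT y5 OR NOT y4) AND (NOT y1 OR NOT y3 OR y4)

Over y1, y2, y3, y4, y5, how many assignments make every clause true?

There are 2^5 = 32 truth assignments over (y1, y2, y3, y4, y5).
Split on y5. With y5 = true, the clauses containing y5 are satisfied and NOT y5 drops from the rest; 1 of the 2^4 = 16 assignments to the other variables satisfy what remains.
With y5 = false, by the same count on the reduced clause set, 2 assignments work.
Total: 1 + 2 = 3.

3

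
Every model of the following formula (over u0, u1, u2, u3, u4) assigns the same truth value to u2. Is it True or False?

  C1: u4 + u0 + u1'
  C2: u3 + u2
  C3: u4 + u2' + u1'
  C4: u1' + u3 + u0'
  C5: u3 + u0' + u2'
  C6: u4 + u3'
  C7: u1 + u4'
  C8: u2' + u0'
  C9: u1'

True

Suppose u2 = 0.
(u3) alone gives u3 = 1.
(u4) alone gives u4 = 1.
(u1) alone gives u1 = 1.
That conflicts with the unit clause (u1').
So every satisfying assignment has u2 = True.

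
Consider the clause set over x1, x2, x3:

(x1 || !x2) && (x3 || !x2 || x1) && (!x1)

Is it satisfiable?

The clause (!x1) is unit, so x1 = false.
The clause (!x2) is unit, so x2 = false.
No clause remains; x3 is free.
A satisfying assignment: x1=false, x2=false, x3=false.

Satisfiable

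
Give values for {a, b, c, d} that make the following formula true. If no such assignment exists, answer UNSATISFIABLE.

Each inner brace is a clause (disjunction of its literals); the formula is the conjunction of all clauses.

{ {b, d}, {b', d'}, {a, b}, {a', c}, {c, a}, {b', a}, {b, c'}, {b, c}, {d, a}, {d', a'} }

Case b = 1:
From the singleton clause (d'), d = 0.
From the singleton clause (a), a = 1.
From the singleton clause (c), c = 1.
This assignment satisfies each clause.

a=1,  b=1,  c=1,  d=0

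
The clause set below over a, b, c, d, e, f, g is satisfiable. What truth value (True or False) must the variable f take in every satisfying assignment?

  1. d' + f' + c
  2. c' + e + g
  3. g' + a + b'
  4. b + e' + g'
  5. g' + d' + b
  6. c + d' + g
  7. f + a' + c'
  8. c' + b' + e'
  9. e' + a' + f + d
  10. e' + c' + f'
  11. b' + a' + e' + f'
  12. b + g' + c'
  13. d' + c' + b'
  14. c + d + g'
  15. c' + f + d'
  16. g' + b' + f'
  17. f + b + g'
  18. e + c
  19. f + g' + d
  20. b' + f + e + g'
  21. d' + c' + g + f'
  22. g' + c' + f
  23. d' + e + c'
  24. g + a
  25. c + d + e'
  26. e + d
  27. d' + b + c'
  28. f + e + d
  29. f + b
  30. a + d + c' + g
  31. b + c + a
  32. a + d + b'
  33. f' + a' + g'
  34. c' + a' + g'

False

Suppose f = 1.
Try d = 0.
(e) alone gives e = 1.
(c') alone gives c = 0.
That conflicts with the unit clause (c).
Undo d and try d = 1.
(c) alone gives c = 1.
(e') alone gives e = 0.
That conflicts with the unit clause (e).
Both values of d lead to a conflict.
So every satisfying assignment has f = False.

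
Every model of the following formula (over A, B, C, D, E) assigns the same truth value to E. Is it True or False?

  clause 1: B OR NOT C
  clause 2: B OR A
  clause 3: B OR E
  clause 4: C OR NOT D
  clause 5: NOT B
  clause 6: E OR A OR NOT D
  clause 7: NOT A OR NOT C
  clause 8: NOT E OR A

Suppose E = false.
The clause (B) is unit, so B = true.
That conflicts with the unit clause (NOT B).
So every satisfying assignment has E = True.

True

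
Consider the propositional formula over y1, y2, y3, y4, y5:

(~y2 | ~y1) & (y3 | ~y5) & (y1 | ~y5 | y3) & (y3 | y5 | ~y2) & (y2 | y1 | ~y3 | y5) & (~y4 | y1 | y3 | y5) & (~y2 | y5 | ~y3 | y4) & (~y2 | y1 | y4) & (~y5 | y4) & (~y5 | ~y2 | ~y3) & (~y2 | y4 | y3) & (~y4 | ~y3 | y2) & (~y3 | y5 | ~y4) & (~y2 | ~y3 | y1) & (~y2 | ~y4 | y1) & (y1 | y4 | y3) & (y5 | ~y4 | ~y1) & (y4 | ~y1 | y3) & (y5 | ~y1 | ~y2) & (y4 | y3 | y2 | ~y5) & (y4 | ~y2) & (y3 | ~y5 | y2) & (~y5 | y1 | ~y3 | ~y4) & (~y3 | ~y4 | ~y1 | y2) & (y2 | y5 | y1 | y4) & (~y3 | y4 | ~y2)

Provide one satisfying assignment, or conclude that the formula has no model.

Case y2 = 0:
Case y3 = 1:
From the singleton clause (~y4), y4 = 0.
From the singleton clause (~y5), y5 = 0.
From the singleton clause (y1), y1 = 1.
This assignment satisfies each clause.

y1 ↦ 1,  y2 ↦ 0,  y3 ↦ 1,  y4 ↦ 0,  y5 ↦ 0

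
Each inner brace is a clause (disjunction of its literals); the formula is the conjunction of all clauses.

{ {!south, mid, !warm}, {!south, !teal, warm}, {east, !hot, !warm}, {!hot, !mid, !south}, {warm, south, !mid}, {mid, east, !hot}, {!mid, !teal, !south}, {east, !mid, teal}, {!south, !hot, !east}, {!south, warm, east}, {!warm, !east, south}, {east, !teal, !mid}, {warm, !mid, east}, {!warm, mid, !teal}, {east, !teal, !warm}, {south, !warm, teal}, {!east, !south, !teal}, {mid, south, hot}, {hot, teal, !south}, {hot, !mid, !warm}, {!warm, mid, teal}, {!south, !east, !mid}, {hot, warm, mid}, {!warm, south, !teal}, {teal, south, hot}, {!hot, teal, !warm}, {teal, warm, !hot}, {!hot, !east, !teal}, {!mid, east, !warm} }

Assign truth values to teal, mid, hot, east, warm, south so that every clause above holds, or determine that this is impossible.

Case south = false:
Case warm = true:
The clause (!east) is unit, so east = false.
The clause (!hot) is unit, so hot = false.
The clause (!teal) is unit, so teal = false.
That conflicts with the unit clause (teal).
So warm must be the other value — set warm = false.
The clause (!mid) is unit, so mid = false.
The clause (hot) is unit, so hot = true.
The clause (east) is unit, so east = true.
The clause (teal) is unit, so teal = true.
That conflicts with the unit clause (!teal).
Either choice for warm ends in contradiction.
So south must be the other value — set south = true.
Case mid = true:
The clause (!hot) is unit, so hot = false.
The clause (!teal) is unit, so teal = false.
That conflicts with the unit clause (teal).
So mid must be the other value — set mid = false.
The clause (!warm) is unit, so warm = false.
The clause (!teal) is unit, so teal = false.
The clause (east) is unit, so east = true.
The clause (!hot) is unit, so hot = false.
That conflicts with the unit clause (hot).
Either choice for mid ends in contradiction.
Either choice for south ends in contradiction.

UNSATISFIABLE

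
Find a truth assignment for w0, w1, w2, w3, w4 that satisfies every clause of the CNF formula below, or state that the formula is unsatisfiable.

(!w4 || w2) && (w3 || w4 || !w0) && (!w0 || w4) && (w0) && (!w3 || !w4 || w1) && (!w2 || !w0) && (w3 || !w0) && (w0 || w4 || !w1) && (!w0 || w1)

Unit clause (w0) forces w0 = true.
Unit clause (w4) forces w4 = true.
Unit clause (w2) forces w2 = true.
That conflicts with the unit clause (!w2).

UNSATISFIABLE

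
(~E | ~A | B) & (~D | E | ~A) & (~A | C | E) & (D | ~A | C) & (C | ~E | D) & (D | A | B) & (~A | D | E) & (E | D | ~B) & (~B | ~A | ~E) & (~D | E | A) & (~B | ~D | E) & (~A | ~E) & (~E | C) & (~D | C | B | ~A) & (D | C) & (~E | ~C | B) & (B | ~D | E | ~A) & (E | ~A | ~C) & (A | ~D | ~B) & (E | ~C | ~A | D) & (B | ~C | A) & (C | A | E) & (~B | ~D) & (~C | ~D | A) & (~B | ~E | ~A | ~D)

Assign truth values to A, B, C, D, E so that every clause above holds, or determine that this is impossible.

Try A = 0.
Try D = 0.
(B) alone gives B = 1.
(E) alone gives E = 1.
(C) alone gives C = 1.
This assignment satisfies each clause.

A: 0; B: 1; C: 1; D: 0; E: 1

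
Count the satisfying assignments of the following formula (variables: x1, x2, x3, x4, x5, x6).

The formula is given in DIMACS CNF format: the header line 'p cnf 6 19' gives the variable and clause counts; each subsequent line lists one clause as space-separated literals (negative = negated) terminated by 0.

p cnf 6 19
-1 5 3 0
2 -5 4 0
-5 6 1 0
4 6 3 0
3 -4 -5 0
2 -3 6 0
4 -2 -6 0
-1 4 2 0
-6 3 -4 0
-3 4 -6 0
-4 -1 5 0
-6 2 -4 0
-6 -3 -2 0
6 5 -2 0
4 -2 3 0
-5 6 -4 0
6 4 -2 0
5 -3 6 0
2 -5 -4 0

There are 2^6 = 64 truth assignments over (x1, x2, x3, x4, x5, x6).
Split on x3. With x3 = True, the clauses containing x3 are satisfied and ¬x3 drops from the rest; 0 of the 2^5 = 32 assignments to the other variables satisfy what remains.
With x3 = False, by the same count on the reduced clause set, 2 assignments work.
(One model: x1=F, x2=F, x3=F, x4=F, x5=F, x6=T.)
Total: 0 + 2 = 2.

2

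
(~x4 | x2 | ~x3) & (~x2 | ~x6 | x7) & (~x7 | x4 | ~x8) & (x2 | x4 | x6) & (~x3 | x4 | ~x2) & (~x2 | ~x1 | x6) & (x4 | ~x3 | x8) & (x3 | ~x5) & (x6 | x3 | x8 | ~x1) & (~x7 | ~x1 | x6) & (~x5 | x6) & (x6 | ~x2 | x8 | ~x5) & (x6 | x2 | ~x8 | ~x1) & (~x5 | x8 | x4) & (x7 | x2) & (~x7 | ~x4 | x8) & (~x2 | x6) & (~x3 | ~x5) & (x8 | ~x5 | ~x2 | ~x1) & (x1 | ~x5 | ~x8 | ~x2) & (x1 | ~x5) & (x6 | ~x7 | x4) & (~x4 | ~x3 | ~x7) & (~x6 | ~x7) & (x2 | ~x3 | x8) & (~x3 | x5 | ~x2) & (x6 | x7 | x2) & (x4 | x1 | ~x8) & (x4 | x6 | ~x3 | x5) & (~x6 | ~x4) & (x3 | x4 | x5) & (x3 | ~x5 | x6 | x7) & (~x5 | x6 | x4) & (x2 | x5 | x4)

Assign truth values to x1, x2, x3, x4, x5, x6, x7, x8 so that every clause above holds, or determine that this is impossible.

Try x3 = 0.
(~x5) alone gives x5 = 0.
(x4) alone gives x4 = 1.
(~x6) alone gives x6 = 0.
(~x2) alone gives x2 = 0.
(x7) alone gives x7 = 1.
(~x1) alone gives x1 = 0.
(x8) alone gives x8 = 1.
All clauses are satisfied.

x1=0, x2=0, x3=0, x4=1, x5=0, x6=0, x7=1, x8=1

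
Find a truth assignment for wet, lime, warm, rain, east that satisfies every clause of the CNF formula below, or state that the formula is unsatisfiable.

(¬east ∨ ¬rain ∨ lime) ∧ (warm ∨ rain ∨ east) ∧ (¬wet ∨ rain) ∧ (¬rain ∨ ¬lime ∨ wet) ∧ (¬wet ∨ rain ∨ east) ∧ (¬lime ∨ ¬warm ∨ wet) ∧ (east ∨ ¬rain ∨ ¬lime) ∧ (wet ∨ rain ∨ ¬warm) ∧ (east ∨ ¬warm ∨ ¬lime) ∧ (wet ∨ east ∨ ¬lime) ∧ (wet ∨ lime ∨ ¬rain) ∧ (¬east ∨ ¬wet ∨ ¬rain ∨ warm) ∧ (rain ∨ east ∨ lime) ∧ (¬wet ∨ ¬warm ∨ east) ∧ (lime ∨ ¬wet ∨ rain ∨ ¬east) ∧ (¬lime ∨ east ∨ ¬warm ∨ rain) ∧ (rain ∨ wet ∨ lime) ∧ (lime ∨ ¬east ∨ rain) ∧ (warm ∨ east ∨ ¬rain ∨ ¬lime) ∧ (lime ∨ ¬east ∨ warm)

Try wet = True.
From the singleton clause (rain), rain = True.
Try east = False.
From the singleton clause (¬lime), lime = False.
From the singleton clause (¬warm), warm = False.
Every clause now holds.

wet=True,  lime=False,  warm=False,  rain=True,  east=False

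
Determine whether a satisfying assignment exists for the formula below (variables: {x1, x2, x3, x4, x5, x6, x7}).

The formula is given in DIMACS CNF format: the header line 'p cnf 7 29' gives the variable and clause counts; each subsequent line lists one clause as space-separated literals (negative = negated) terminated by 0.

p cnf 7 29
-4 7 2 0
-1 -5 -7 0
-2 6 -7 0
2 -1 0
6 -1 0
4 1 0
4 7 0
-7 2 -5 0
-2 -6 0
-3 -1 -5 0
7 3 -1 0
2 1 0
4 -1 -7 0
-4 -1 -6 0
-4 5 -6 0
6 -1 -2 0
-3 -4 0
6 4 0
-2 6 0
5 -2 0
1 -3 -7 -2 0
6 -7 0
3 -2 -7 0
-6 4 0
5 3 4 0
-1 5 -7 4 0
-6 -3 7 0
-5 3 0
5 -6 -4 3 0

No

Try x2 = True.
Unit clause (¬x6) forces x6 = False.
That conflicts with the unit clause (x6).
Backtrack on x2: now try x2 = False.
Unit clause (¬x1) forces x1 = False.
That conflicts with the unit clause (x1).
Either choice for x2 ends in contradiction.
No assignment satisfies every clause.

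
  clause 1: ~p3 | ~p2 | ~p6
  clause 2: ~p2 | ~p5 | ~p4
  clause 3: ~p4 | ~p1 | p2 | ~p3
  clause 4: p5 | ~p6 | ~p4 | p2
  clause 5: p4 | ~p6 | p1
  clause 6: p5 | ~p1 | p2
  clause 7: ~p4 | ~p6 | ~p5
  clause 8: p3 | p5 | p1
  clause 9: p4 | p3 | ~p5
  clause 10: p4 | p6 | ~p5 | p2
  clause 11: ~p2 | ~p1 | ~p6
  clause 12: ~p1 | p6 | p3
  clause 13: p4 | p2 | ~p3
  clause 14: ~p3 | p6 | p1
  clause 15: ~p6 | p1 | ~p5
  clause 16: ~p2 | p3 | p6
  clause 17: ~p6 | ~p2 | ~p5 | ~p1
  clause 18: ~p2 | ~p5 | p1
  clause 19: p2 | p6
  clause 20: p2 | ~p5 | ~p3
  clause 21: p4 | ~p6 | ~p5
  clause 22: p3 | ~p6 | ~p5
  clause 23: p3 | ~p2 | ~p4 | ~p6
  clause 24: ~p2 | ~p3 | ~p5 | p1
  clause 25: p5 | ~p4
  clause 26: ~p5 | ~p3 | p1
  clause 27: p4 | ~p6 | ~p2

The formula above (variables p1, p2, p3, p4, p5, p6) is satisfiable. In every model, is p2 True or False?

True

Suppose p2 = 0.
Unit clause (p6) forces p6 = 1.
Suppose p5 = 1.
Unit clause (~p4) forces p4 = 0.
But (p4) is also a unit clause — contradiction.
So p5 must be the other value — set p5 = 0.
Unit clause (~p4) forces p4 = 0.
Unit clause (p1) forces p1 = 1.
But (~p1) is also a unit clause — contradiction.
Either choice for p5 ends in contradiction.
So every satisfying assignment has p2 = True.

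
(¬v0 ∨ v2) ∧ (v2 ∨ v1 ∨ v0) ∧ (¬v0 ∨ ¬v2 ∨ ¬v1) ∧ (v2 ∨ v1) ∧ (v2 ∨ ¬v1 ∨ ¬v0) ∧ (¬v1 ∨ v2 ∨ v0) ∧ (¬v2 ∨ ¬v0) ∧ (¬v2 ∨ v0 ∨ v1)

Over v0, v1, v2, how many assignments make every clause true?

1

There are 2^3 = 8 truth assignments over (v0, v1, v2).
Check each against the 8 clauses (columns in the order v0, v1, v2):
  F F F  ✗ fails (v2 ∨ v1 ∨ v0)
  F F T  ✗ fails (¬v2 ∨ v0 ∨ v1)
  F T F  ✗ fails (¬v1 ∨ v2 ∨ v0)
  F T T  ✓ satisfies all
  T F F  ✗ fails (¬v0 ∨ v2)
  T F T  ✗ fails (¬v2 ∨ ¬v0)
  T T F  ✗ fails (¬v0 ∨ v2)
  T T T  ✗ fails (¬v0 ∨ ¬v2 ∨ ¬v1)
1 of the 8 rows is a model.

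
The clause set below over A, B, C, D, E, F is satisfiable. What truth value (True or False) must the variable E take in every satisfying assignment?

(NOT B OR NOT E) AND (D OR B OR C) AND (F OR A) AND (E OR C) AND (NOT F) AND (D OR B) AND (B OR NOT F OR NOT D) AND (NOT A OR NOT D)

False

Suppose E = true.
The clause (NOT B) is unit, so B = false.
The clause (NOT F) is unit, so F = false.
The clause (A) is unit, so A = true.
The clause (D) is unit, so D = true.
Now (NOT D) is unsatisfied and unit — conflict.
So every satisfying assignment has E = False.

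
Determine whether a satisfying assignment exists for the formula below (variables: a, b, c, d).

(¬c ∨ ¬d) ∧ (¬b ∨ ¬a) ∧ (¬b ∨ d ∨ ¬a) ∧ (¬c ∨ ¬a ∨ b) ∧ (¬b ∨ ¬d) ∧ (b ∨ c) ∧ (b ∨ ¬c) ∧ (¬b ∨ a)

Unsatisfiable

Try c = False.
(b) alone gives b = True.
(¬a) alone gives a = False.
But (a) is also a unit clause — contradiction.
So c must be the other value — set c = True.
(¬d) alone gives d = False.
(b) alone gives b = True.
(¬a) alone gives a = False.
But (a) is also a unit clause — contradiction.
Either choice for c ends in contradiction.
No assignment satisfies every clause.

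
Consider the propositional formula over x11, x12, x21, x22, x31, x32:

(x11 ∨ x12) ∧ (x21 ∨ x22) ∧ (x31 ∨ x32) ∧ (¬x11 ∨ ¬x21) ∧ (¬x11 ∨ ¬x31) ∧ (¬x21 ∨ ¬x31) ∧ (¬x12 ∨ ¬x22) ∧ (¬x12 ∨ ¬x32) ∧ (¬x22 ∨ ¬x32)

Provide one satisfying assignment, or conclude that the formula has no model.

UNSATISFIABLE

Branch on x11: set x11 = True.
From the singleton clause (¬x21), x21 = False.
From the singleton clause (x22), x22 = True.
From the singleton clause (¬x31), x31 = False.
From the singleton clause (x32), x32 = True.
But (¬x32) is also a unit clause — contradiction.
Undo x11 and try x11 = False.
From the singleton clause (x12), x12 = True.
From the singleton clause (¬x22), x22 = False.
From the singleton clause (x21), x21 = True.
From the singleton clause (¬x31), x31 = False.
From the singleton clause (x32), x32 = True.
But (¬x32) is also a unit clause — contradiction.
Either choice for x11 ends in contradiction.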